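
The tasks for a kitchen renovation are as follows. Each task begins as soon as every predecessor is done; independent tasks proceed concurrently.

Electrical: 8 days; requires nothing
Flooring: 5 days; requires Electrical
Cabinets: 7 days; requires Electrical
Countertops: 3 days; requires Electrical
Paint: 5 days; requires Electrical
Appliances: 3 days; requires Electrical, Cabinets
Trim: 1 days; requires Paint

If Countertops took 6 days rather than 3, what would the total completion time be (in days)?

18

Actual critical path: Electrical→Cabinets→Appliances = 8+7+3 = 18 ⇒ 18 days.
Countertops has 7 days of float (longest path through it is 11).
That remains the longest chain; total 18 days.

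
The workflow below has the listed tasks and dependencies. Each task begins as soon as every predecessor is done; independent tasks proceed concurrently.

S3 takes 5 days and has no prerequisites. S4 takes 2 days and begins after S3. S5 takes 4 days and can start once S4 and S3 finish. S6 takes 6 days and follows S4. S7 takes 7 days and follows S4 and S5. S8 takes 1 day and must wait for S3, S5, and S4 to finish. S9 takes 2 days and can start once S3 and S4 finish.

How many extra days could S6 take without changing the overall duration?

5

S3→S4→S5→S7 = 5+2+4+7 = 18 sets the makespan at 18 days.
Longest path through S6: 13 days (earliest finish 13, latest finish 18).
Slack of S6 = 12 − 7 = 5 days.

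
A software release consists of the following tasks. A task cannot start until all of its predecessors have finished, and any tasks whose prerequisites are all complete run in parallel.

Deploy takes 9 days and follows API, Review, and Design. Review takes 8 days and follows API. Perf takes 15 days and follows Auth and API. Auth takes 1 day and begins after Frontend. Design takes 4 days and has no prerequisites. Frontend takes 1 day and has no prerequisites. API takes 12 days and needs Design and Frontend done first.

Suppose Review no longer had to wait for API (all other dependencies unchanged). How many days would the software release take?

31

Original critical path: Design→API→Review→Deploy = 4+12+8+9 = 33 ⇒ 33 days.
Without API→Review, Review's earliest start moves from 16 to 0.
After: Design→API→Perf = 4+12+15 = 31 → 31 days.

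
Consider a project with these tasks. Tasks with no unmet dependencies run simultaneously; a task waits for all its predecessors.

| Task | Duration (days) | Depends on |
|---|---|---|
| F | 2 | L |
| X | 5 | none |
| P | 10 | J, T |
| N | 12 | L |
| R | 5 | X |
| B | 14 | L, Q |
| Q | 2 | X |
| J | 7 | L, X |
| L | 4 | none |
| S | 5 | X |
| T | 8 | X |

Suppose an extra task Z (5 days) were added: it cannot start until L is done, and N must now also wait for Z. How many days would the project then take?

23

Originally the project takes 23 days.
With Z inserted, N now waits for max(L, Z).
New critical path: X→T→P = 5+8+10 = 23 ⇒ 23 days.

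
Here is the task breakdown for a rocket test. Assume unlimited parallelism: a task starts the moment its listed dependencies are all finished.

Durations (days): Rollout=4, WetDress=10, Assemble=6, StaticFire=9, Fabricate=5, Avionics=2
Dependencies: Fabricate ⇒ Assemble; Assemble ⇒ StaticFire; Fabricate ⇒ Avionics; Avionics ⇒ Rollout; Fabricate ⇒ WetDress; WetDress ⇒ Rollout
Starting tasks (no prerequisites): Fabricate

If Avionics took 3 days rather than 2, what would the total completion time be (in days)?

Critical path before the change: Fabricate→Assemble→StaticFire = 5+6+9 = 20 giving 20 days.
Avionics is off the critical path — its longest chain is 11 days, giving 9 of slack.
No other chain overtakes it, so the finish is 20 days.

20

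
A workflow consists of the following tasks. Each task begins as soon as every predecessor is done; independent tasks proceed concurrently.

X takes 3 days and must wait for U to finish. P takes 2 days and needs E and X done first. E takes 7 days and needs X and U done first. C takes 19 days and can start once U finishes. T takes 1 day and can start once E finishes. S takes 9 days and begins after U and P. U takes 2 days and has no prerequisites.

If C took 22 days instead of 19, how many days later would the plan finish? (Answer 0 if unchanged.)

1

Actual critical path: U→X→E→P→S = 2+3+7+2+9 = 23 ⇒ 23 days.
C has 2 days of float (longest path through it is 21).
Now U→C = 2+22 = 24 is longest, so the finish becomes 24 days.
Change in finish: 24 − 23 = +1 days.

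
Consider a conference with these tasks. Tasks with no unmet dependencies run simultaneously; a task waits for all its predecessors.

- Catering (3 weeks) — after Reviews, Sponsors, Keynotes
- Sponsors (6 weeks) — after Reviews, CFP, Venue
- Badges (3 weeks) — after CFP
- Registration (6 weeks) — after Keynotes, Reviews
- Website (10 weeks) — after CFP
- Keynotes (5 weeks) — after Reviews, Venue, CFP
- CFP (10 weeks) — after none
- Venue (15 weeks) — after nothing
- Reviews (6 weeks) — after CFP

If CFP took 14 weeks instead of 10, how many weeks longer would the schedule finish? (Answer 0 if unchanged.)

Baseline: CFP→Reviews→Keynotes→Registration = 10+6+5+6 = 27 → 27 weeks.
CFP lies on that path, so at 14 weeks the path becomes 31 weeks.
That remains the longest chain; total 31 weeks.
Change in finish: 31 − 27 = +4 weeks.

4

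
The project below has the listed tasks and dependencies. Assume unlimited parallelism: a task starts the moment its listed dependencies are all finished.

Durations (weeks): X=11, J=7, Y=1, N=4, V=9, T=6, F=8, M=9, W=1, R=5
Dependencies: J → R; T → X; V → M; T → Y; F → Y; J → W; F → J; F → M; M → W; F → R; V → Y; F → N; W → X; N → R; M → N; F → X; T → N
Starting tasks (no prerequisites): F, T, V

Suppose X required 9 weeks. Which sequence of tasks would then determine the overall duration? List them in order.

The binding path is V→M→W→X = 9+9+1+11 = 30; finish at 30 weeks.
X lies on that path, so at 9 weeks the path becomes 28 weeks.
The critical path is still V→M→W→X; finish is now 28 weeks.

V, M, W, X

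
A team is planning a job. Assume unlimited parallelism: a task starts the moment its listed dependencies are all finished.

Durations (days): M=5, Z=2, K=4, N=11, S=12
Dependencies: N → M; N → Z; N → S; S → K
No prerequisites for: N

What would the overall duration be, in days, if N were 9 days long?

The binding path is N→S→K = 11+12+4 = 27; finish at 27 days.
N lies on that path, so at 9 days the path becomes 25 days.
That remains the longest chain; total 25 days.

25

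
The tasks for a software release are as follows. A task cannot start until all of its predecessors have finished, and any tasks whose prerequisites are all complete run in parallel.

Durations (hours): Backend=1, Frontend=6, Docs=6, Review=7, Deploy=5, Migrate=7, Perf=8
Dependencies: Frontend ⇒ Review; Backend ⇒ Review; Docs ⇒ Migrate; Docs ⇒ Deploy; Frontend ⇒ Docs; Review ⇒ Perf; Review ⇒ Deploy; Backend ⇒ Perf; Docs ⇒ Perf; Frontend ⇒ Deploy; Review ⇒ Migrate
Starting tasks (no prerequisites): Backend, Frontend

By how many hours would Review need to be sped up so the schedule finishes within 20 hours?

1

Current finish: 21 hours; target: 20.
Review is on every critical path, so each hour cut from Review cuts the finish by one (this holds down to a finish of 20).
Need 21 − 20 = 1 hour off Review → Review becomes 6 hours, finish becomes 20.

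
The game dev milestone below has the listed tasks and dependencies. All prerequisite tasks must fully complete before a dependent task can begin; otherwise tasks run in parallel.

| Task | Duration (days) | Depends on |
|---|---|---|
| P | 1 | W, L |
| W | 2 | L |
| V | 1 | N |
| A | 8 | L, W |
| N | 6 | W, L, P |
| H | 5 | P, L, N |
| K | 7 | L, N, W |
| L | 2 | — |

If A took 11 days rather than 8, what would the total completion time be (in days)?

Baseline: L→W→P→N→K = 2+2+1+6+7 = 18 → 18 days.
A is off the critical path — its longest chain is 12 days, giving 6 of slack.
No other chain overtakes it, so the finish is 18 days.

18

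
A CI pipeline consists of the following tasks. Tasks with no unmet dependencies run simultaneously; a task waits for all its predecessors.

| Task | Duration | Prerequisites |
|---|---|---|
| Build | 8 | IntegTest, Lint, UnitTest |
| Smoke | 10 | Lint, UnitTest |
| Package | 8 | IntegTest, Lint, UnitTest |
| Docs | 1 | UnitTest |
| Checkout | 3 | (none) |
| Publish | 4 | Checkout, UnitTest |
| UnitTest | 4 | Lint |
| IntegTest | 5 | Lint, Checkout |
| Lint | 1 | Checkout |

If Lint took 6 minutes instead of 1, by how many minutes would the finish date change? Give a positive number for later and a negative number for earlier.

5

Critical path before the change: Checkout→Lint→UnitTest→Smoke = 3+1+4+10 = 18 giving 18 minutes.
Lint is on the critical path; changing it to 6 makes that path 23 minutes.
No other chain overtakes it, so the finish is 23 minutes.
Change in finish: 23 − 18 = +5 minutes.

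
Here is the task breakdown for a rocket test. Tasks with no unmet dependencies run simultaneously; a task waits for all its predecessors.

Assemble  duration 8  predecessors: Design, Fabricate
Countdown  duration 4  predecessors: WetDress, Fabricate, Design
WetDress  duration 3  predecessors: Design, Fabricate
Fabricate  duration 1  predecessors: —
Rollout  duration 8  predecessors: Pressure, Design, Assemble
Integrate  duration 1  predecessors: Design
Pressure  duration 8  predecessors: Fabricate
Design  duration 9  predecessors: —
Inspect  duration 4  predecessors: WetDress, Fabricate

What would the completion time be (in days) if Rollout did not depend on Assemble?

With the dependency in place, Design→Assemble→Rollout = 9+8+8 = 25 sets the finish at 25 days.
Without Assemble→Rollout, Rollout's earliest start moves from 17 to 9.
After: Design→Assemble = 9+8 = 17 → 17 days.

17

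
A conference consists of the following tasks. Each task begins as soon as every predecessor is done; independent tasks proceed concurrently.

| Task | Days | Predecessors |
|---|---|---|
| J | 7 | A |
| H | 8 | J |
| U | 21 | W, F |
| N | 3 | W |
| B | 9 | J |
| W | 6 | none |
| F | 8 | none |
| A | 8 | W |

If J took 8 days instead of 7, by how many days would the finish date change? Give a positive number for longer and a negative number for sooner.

As given, the longest chain is W→A→J→B = 6+8+7+9 = 30, so the finish is 30 days.
J is on the critical path; changing it to 8 makes that path 31 days.
The critical path is still W→A→J→B; finish is now 31 days.
Change in finish: 31 − 30 = +1 days.

1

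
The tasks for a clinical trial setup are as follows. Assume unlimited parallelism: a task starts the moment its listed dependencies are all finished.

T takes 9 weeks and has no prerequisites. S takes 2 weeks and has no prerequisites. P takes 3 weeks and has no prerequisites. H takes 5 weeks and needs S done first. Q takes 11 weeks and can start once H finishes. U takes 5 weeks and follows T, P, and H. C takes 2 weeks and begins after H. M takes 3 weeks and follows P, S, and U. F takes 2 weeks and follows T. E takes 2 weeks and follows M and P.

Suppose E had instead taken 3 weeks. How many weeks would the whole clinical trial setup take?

Baseline: T→U→M→E = 9+5+3+2 = 19 → 19 weeks.
E lies on that path, so at 3 weeks the path becomes 20 weeks.
No other chain overtakes it, so the finish is 20 weeks.

20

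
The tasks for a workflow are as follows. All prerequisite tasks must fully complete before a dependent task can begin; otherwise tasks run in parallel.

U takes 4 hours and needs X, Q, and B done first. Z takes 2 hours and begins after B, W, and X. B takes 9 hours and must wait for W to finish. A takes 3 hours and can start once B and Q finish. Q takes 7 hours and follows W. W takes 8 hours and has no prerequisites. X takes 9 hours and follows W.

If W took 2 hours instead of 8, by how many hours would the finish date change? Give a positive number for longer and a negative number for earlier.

-6

As given, the longest chain is W→B→U = 8+9+4 = 21, so the finish is 21 hours.
W is on the critical path; changing it to 2 makes that path 15 hours.
That remains the longest chain; total 15 hours.
Change in finish: 15 − 21 = -6 hours.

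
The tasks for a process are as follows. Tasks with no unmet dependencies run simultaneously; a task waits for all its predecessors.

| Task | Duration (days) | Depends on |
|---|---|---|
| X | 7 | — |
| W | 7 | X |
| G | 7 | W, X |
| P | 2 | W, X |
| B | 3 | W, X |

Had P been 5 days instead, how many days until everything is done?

The binding path is X→W→G = 7+7+7 = 21; finish at 21 days.
The longest path through P is only 16 days, so P has float 5.
That remains the longest chain; total 21 days.

21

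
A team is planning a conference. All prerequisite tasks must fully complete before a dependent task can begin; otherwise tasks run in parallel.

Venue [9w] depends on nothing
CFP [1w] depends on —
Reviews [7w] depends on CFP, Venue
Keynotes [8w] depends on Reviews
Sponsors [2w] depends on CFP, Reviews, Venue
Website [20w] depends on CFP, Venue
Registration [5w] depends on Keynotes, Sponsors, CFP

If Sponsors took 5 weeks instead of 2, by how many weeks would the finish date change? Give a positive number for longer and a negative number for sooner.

0

The binding path is Venue→Reviews→Keynotes→Registration = 9+7+8+5 = 29; finish at 29 weeks.
Sponsors has 6 weeks of float (longest path through it is 23).
That remains the longest chain; total 29 weeks.
Change in finish: 29 − 29 = +0 weeks.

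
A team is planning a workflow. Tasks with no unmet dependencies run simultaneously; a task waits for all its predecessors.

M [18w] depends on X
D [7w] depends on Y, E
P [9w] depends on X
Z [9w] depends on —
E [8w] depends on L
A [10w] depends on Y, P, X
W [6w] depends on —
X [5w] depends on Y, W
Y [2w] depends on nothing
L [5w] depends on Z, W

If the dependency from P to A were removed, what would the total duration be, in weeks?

With the dependency in place, W→X→P→A = 6+5+9+10 = 30 sets the finish at 30 weeks.
Without P→A, A's earliest start moves from 20 to 11.
New critical path: W→X→M = 6+5+18 = 29 ⇒ 29 weeks.

29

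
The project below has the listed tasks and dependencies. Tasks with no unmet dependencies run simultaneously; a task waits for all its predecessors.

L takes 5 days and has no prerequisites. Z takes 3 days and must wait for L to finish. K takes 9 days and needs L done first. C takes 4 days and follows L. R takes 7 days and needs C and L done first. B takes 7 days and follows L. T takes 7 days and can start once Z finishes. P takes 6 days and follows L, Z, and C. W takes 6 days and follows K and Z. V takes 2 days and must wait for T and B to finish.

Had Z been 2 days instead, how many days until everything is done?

Critical path before the change: L→K→W = 5+9+6 = 20 giving 20 days.
Z is off the critical path — its longest chain is 17 days, giving 3 of slack.
The critical path is still L→K→W; finish is now 20 days.

20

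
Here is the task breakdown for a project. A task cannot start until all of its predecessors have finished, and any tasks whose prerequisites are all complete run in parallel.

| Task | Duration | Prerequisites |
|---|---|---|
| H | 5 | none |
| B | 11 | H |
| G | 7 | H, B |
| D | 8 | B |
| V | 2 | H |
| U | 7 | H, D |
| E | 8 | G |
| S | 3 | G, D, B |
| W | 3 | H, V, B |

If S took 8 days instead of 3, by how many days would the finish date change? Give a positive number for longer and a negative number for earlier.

1

Actual critical path: H→B→G→E = 5+11+7+8 = 31 ⇒ 31 days.
The longest path through S is only 27 days, so S has float 4.
New critical path: H→B→D→S = 5+11+8+8 = 32 ⇒ 32 days.
Change in finish: 32 − 31 = +1 days.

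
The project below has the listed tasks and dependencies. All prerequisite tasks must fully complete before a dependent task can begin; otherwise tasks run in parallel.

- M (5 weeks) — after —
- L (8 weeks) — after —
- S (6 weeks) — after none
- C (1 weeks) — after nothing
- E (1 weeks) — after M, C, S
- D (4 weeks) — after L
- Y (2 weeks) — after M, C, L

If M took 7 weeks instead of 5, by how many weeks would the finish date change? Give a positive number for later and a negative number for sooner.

0

Baseline: L→D = 8+4 = 12 → 12 weeks.
M is off the critical path — its longest chain is 7 weeks, giving 5 of slack.
No other chain overtakes it, so the finish is 12 weeks.
Change in finish: 12 − 12 = +0 weeks.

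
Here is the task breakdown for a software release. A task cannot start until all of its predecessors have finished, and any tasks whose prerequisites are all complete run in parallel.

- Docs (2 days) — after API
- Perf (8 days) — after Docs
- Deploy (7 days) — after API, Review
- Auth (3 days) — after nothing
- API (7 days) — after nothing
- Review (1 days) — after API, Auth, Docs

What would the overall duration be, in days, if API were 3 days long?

The binding path is API→Docs→Review→Deploy = 7+2+1+7 = 17; finish at 17 days.
API is on the critical path; changing it to 3 makes that path 13 days.
No other chain overtakes it, so the finish is 13 days.

13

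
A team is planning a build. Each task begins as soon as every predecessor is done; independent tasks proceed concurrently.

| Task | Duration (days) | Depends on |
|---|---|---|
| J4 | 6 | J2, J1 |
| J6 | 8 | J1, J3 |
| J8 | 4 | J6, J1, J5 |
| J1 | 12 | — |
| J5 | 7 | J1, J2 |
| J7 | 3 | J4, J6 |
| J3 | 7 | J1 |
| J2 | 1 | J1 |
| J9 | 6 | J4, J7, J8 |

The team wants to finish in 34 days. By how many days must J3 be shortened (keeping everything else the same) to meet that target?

3

Current finish: 37 days; target: 34.
J3 is on every critical path, so each day cut from J3 cuts the finish by one (this holds down to a finish of 31).
Need 37 − 34 = 3 days off J3 → J3 becomes 4 days, finish becomes 34.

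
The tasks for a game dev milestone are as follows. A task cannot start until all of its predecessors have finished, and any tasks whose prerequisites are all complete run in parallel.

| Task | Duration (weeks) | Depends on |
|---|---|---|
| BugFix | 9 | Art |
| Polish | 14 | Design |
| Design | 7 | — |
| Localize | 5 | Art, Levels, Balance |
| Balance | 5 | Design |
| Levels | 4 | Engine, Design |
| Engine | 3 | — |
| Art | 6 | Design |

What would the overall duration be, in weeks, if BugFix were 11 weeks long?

The binding path is Design→Art→BugFix = 7+6+9 = 22; finish at 22 weeks.
BugFix is on the critical path; changing it to 11 makes that path 24 weeks.
That remains the longest chain; total 24 weeks.

24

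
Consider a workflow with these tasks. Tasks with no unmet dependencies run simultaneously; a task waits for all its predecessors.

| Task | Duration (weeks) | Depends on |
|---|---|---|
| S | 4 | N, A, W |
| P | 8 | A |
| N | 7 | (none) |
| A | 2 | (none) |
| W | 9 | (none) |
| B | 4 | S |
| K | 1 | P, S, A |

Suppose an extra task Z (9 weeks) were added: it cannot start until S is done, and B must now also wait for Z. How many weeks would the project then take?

Originally the project takes 17 weeks.
With Z inserted, B now waits for max(S, Z).
New critical path: W→S→Z→B = 9+4+9+4 = 26 ⇒ 26 weeks.

26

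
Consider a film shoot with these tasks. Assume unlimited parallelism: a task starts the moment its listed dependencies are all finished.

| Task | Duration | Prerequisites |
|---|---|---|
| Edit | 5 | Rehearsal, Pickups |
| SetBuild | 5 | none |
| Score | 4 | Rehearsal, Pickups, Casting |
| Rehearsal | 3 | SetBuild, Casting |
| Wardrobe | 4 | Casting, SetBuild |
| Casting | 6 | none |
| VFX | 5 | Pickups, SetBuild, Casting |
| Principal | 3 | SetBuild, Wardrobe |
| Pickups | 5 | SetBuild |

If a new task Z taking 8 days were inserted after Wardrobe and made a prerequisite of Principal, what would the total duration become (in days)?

Originally the project takes 15 days.
With Z inserted, Principal now waits for max(SetBuild, Wardrobe, Z).
New critical path: Casting→Wardrobe→Z→Principal = 6+4+8+3 = 21 ⇒ 21 days.

21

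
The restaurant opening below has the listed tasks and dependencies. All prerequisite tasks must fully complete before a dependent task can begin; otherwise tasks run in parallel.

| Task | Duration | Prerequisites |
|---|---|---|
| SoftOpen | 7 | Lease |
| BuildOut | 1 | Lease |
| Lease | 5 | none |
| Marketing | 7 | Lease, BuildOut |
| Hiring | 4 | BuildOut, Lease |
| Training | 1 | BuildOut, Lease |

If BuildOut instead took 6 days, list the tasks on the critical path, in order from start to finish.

Critical path before the change: Lease→BuildOut→Marketing = 5+1+7 = 13 giving 13 days.
Since BuildOut is critical, the +5 change carries straight to that chain (now 18 days).
The critical path is still Lease→BuildOut→Marketing; finish is now 18 days.

Lease, BuildOut, Marketing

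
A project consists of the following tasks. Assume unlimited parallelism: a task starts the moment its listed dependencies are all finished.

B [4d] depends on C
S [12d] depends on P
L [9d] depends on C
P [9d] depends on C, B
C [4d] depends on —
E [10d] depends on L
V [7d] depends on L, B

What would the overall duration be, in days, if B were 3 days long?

28

Baseline: C→B→P→S = 4+4+9+12 = 29 → 29 days.
Since B is critical, the -1 change carries straight to that chain (now 28 days).
The critical path is still C→B→P→S; finish is now 28 days.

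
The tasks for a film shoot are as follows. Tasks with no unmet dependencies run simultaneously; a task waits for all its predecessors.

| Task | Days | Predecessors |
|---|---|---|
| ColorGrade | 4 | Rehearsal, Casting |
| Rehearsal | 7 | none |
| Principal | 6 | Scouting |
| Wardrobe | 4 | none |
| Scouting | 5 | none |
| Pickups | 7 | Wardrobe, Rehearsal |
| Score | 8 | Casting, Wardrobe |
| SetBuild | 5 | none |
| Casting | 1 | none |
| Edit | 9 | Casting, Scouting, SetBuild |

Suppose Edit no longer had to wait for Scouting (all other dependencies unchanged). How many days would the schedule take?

14

With the dependency in place, Scouting→Edit = 5+9 = 14 sets the finish at 14 days.
Dropping Scouting→Edit doesn't change Edit's earliest start (5); another predecessor still binds.
The longest chain is now SetBuild→Edit = 5+9 = 14, so the schedule takes 14 days.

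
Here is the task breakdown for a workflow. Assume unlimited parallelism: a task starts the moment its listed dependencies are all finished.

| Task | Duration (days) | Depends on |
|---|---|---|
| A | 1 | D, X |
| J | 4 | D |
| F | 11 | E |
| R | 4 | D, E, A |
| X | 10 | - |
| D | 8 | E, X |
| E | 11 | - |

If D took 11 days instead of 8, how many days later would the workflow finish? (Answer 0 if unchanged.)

Critical path before the change: E→D→A→R = 11+8+1+4 = 24 giving 24 days.
D lies on that path, so at 11 days the path becomes 27 days.
No other chain overtakes it, so the finish is 27 days.
Change in finish: 27 − 24 = +3 days.

3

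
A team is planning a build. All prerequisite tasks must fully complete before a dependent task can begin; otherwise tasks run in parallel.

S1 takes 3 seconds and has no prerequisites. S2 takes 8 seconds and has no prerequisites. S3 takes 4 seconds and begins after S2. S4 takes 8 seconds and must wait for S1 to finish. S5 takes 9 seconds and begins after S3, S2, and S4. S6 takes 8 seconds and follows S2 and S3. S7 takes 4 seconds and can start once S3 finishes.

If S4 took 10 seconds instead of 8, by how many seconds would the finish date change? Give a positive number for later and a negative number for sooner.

1

Actual critical path: S2→S3→S5 = 8+4+9 = 21 ⇒ 21 seconds.
The longest path through S4 is only 20 seconds, so S4 has float 1.
New critical path: S1→S4→S5 = 3+10+9 = 22 ⇒ 22 seconds.
Change in finish: 22 − 21 = +1 seconds.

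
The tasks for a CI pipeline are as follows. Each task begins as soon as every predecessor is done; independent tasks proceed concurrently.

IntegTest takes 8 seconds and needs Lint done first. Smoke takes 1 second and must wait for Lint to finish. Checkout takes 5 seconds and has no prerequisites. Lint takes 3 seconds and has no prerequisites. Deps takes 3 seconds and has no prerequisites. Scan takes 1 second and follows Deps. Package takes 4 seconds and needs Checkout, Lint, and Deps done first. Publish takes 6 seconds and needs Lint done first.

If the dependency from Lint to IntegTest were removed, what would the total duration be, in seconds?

With the dependency in place, Lint→IntegTest = 3+8 = 11 sets the finish at 11 seconds.
Without Lint→IntegTest, IntegTest's earliest start moves from 3 to 0.
The longest chain is now Checkout→Package = 5+4 = 9, so the plan takes 9 seconds.

9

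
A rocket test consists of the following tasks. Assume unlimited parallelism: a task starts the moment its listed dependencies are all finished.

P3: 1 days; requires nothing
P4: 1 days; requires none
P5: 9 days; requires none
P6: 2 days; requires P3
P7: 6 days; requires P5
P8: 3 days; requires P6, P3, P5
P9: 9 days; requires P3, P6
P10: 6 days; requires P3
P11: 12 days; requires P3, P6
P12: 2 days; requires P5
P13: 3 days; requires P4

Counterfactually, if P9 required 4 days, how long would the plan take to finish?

15

As given, the longest chain is P3→P6→P11 = 1+2+12 = 15, so the finish is 15 days.
P9 is off the critical path — its longest chain is 12 days, giving 3 of slack.
The critical path is still P3→P6→P11; finish is now 15 days.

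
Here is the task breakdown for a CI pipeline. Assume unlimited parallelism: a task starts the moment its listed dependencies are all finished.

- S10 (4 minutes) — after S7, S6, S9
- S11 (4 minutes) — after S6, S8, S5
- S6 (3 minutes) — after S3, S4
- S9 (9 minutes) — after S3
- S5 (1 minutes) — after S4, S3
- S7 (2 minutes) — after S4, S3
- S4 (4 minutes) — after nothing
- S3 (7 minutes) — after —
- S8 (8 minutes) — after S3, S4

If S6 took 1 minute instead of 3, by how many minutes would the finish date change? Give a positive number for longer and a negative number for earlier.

0

Critical path before the change: S3→S9→S10 = 7+9+4 = 20 giving 20 minutes.
S6 has 6 minutes of float (longest path through it is 14).
No other chain overtakes it, so the finish is 20 minutes.
Change in finish: 20 − 20 = +0 minutes.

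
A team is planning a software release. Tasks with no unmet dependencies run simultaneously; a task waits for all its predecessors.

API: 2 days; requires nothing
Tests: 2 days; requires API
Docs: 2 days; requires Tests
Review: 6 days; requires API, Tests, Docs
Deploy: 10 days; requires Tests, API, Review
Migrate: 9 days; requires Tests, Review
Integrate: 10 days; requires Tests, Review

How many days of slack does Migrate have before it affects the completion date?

Critical path: API→Tests→Docs→Review→Deploy = 2+2+2+6+10 = 22, so the finish is 22 days.
Migrate finishes as early as 21 and must finish by 22.
Slack of Migrate = 13 − 12 = 1 day.

1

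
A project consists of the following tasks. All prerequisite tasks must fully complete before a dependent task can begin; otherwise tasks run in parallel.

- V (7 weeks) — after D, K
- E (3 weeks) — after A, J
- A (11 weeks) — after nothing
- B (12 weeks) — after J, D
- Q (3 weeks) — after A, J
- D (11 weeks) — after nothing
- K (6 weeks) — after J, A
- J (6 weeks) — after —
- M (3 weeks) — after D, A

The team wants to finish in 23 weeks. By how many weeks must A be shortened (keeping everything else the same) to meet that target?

Current finish: 24 weeks; target: 23.
A is on every critical path, so each week cut from A cuts the finish by one (this holds down to a finish of 23).
Need 24 − 23 = 1 week off A → A becomes 10 weeks, finish becomes 23.

1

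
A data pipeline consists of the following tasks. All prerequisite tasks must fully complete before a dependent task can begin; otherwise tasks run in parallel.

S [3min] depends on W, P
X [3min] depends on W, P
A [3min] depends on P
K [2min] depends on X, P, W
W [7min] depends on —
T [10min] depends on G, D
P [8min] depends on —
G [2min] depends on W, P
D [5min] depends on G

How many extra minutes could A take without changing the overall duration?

14

The longest chain is P→G→D→T = 8+2+5+10 = 25; overall finish 25 minutes.
Longest path through A: 11 minutes (earliest finish 11, latest finish 25).
Slack of A = 22 − 8 = 14 minutes.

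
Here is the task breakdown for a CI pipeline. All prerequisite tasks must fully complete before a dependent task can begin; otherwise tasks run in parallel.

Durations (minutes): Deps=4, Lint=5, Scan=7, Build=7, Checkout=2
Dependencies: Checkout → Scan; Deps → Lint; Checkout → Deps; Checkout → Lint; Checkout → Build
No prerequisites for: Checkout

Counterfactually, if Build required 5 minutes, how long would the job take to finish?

As given, the longest chain is Checkout→Deps→Lint = 2+4+5 = 11, so the finish is 11 minutes.
The longest path through Build is only 9 minutes, so Build has float 2.
The critical path is still Checkout→Deps→Lint; finish is now 11 minutes.

11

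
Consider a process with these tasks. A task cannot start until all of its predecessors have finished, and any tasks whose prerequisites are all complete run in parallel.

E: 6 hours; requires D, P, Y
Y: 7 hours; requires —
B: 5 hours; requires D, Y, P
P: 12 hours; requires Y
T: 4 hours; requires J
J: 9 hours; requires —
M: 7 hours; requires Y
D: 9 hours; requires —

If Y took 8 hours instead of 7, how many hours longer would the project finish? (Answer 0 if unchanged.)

1

The binding path is Y→P→E = 7+12+6 = 25; finish at 25 hours.
Since Y is critical, the +1 change carries straight to that chain (now 26 hours).
No other chain overtakes it, so the finish is 26 hours.
Change in finish: 26 − 25 = +1 hours.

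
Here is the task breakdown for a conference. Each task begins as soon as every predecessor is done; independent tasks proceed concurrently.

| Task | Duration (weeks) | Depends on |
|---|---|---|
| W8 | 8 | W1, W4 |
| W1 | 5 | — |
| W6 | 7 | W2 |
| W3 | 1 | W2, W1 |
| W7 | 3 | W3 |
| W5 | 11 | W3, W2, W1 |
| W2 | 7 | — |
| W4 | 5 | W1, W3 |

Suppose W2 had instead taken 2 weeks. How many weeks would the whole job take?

19

Actual critical path: W2→W3→W4→W8 = 7+1+5+8 = 21 ⇒ 21 weeks.
W2 is on the critical path; changing it to 2 makes that path 16 weeks.
Now W1→W3→W4→W8 = 5+1+5+8 = 19 is longest, so the finish becomes 19 weeks.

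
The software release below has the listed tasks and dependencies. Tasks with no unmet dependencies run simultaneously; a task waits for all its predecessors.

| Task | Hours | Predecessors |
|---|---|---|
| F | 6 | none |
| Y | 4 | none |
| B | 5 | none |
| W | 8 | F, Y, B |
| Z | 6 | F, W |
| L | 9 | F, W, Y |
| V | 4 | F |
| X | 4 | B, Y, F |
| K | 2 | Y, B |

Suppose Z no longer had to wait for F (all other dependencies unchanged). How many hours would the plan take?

Before: longest chain F→W→L = 6+8+9 = 23, finish 23.
Dropping F→Z doesn't change Z's earliest start (14); another predecessor still binds.
The longest chain is now F→W→L = 6+8+9 = 23, so the plan takes 23 hours.

23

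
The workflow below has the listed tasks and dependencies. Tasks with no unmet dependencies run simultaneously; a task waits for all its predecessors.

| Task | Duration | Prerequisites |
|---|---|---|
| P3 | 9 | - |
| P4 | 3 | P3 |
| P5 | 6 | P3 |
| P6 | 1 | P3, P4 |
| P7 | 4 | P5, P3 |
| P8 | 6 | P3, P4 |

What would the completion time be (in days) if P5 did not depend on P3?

With the dependency in place, P3→P5→P7 = 9+6+4 = 19 sets the finish at 19 days.
Without P3→P5, P5's earliest start moves from 9 to 0.
The longest chain is now P3→P4→P8 = 9+3+6 = 18, so the project takes 18 days.

18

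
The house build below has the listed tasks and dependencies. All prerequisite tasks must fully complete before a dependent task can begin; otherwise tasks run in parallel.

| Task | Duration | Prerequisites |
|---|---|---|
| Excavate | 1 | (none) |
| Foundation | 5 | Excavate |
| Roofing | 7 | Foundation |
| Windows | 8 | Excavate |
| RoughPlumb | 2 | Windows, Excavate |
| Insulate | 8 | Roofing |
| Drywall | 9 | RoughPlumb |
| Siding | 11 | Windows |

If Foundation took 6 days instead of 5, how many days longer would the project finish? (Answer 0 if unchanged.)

The binding path is Excavate→Foundation→Roofing→Insulate = 1+5+7+8 = 21; finish at 21 days.
Since Foundation is critical, the +1 change carries straight to that chain (now 22 days).
The critical path is still Excavate→Foundation→Roofing→Insulate; finish is now 22 days.
Change in finish: 22 − 21 = +1 days.

1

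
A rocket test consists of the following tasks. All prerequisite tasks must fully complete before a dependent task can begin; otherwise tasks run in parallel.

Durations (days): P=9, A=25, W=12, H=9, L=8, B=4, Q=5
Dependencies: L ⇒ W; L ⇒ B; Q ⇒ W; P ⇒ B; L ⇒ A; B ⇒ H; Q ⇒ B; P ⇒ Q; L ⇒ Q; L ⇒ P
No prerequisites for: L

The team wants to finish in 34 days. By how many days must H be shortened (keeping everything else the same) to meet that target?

1

Current finish: 35 days; target: 34.
H is on every critical path, so each day cut from H cuts the finish by one (this holds down to a finish of 34).
Need 35 − 34 = 1 day off H → H becomes 8 days, finish becomes 34.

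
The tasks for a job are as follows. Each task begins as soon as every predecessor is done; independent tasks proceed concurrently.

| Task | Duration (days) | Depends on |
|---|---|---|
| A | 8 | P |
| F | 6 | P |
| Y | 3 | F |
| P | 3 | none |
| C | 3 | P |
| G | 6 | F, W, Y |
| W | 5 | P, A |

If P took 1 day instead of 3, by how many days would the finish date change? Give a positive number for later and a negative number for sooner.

Critical path before the change: P→A→W→G = 3+8+5+6 = 22 giving 22 days.
Since P is critical, the -2 change carries straight to that chain (now 20 days).
No other chain overtakes it, so the finish is 20 days.
Change in finish: 20 − 22 = -2 days.

-2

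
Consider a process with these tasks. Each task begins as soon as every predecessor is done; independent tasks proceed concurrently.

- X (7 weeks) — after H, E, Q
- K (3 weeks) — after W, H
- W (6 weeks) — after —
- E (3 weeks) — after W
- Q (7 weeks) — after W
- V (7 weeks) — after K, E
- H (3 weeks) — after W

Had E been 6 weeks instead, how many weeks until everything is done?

Critical path before the change: W→Q→X = 6+7+7 = 20 giving 20 weeks.
E is off the critical path — its longest chain is 16 weeks, giving 4 of slack.
No other chain overtakes it, so the finish is 20 weeks.

20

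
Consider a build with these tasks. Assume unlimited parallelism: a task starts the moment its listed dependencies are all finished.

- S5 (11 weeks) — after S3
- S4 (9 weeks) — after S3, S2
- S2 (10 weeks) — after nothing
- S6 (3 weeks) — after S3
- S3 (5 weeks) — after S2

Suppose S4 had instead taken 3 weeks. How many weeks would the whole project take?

Actual critical path: S2→S3→S5 = 10+5+11 = 26 ⇒ 26 weeks.
The longest path through S4 is only 24 weeks, so S4 has float 2.
No other chain overtakes it, so the finish is 26 weeks.

26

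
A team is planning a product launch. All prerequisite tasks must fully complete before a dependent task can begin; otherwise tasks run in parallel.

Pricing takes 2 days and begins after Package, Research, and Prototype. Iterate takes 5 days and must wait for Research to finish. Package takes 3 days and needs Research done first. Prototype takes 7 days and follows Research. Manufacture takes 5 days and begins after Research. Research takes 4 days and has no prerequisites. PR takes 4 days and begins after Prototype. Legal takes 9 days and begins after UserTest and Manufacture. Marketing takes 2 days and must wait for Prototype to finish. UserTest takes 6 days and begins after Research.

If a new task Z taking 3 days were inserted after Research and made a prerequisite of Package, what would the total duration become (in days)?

Originally the product launch takes 19 days.
With Z inserted, Package now waits for max(Research, Z).
New critical path: Research→UserTest→Legal = 4+6+9 = 19 ⇒ 19 days.

19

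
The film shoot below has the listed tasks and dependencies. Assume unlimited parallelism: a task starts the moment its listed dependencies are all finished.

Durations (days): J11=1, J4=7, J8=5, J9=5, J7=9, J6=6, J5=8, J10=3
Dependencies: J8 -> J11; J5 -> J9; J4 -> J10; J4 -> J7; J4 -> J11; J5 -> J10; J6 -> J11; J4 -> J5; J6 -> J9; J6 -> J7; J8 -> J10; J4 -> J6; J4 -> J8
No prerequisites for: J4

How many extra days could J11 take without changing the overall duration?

8

Critical path: J4→J6→J7 = 7+6+9 = 22, so the finish is 22 days.
J11 finishes as early as 14 and must finish by 22.
Float = 22 − 14 = 8.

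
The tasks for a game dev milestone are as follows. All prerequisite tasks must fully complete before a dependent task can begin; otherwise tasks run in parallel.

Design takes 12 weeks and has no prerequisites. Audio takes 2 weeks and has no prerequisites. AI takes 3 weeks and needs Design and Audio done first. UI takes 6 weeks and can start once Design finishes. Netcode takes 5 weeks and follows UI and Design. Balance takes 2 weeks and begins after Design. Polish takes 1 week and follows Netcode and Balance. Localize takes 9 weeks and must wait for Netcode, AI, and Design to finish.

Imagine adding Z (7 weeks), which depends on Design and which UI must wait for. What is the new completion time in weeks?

Originally the schedule takes 32 weeks.
With Z inserted, UI now waits for max(Design, Z).
New critical path: Design→Z→UI→Netcode→Localize = 12+7+6+5+9 = 39 ⇒ 39 weeks.

39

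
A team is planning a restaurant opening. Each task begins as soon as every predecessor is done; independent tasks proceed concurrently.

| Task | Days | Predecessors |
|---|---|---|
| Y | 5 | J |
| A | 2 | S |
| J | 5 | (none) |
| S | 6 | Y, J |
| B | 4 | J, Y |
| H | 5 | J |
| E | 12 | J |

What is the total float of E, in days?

1

The longest chain is J→Y→S→A = 5+5+6+2 = 18; overall finish 18 days.
The longest chain containing E totals 17 days.
Float = 18 − 17 = 1.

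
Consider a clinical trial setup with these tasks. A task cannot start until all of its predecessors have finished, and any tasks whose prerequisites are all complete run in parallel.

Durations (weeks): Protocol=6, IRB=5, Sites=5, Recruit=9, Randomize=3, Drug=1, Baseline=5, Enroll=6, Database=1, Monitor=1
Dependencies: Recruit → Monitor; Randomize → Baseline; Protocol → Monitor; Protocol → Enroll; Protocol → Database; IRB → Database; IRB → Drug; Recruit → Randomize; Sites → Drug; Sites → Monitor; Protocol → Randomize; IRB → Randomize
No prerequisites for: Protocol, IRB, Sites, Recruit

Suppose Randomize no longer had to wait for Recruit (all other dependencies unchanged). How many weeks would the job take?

Original critical path: Recruit→Randomize→Baseline = 9+3+5 = 17 ⇒ 17 weeks.
Without Recruit→Randomize, Randomize's earliest start moves from 9 to 6.
The longest chain is now Protocol→Randomize→Baseline = 6+3+5 = 14, so the job takes 14 weeks.

14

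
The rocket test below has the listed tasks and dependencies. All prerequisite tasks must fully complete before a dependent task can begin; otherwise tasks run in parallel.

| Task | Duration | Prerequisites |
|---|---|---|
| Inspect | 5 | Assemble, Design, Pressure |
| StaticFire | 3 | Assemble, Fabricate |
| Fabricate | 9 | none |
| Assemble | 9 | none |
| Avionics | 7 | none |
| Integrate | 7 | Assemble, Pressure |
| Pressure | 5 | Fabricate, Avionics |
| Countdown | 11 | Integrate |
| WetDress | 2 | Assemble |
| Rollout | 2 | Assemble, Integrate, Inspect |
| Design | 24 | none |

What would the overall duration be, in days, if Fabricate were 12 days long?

Actual critical path: Fabricate→Pressure→Integrate→Countdown = 9+5+7+11 = 32 ⇒ 32 days.
Since Fabricate is critical, the +3 change carries straight to that chain (now 35 days).
The critical path is still Fabricate→Pressure→Integrate→Countdown; finish is now 35 days.

35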